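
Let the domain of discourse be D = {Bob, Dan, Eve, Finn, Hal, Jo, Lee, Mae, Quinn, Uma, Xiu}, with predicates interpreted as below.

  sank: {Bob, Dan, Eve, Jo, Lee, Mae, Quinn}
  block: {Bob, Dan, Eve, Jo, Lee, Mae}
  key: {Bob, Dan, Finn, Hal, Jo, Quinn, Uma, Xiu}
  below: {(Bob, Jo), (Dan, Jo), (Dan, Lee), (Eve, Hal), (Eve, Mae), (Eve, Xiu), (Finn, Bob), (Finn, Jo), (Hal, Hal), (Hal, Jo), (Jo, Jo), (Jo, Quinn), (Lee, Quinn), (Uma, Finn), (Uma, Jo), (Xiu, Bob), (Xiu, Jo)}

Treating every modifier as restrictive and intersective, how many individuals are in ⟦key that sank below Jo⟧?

⟦that sank⟧ = ⟦sank⟧ = {Bob, Dan, Eve, Jo, Lee, Mae, Quinn}
⟦below Jo⟧ = {x : ⟨x, Jo⟩ ∈ ⟦below⟧} = {Bob, Dan, Finn, Hal, Jo, Uma, Xiu}
⟦key⟧ = {Bob, Dan, Finn, Hal, Jo, Quinn, Uma, Xiu}
… ∩ ⟦that sank⟧ = {Bob, Dan, Finn, Hal, Jo, Quinn, Uma, Xiu} ∩ {Bob, Dan, Eve, Jo, Lee, Mae, Quinn} = {Bob, Dan, Jo, Quinn}
… ∩ ⟦below Jo⟧ = {Bob, Dan, Jo, Quinn} ∩ {Bob, Dan, Finn, Hal, Jo, Uma, Xiu} = {Bob, Dan, Jo}
⟦key that sank below Jo⟧ = {Bob, Dan, Jo}, so the cardinality is 3.

3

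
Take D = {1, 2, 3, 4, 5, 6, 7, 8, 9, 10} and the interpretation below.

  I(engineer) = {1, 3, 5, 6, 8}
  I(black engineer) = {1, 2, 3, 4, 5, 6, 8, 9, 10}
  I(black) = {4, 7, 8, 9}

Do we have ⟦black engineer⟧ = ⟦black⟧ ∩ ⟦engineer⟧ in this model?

no

⟦black⟧ ∩ ⟦engineer⟧ = {4, 7, 8, 9} ∩ {1, 3, 5, 6, 8} = {8}
Observed ⟦black engineer⟧ = {1, 2, 3, 4, 5, 6, 8, 9, 10}.
These differ, so the modifier is not intersective in this model.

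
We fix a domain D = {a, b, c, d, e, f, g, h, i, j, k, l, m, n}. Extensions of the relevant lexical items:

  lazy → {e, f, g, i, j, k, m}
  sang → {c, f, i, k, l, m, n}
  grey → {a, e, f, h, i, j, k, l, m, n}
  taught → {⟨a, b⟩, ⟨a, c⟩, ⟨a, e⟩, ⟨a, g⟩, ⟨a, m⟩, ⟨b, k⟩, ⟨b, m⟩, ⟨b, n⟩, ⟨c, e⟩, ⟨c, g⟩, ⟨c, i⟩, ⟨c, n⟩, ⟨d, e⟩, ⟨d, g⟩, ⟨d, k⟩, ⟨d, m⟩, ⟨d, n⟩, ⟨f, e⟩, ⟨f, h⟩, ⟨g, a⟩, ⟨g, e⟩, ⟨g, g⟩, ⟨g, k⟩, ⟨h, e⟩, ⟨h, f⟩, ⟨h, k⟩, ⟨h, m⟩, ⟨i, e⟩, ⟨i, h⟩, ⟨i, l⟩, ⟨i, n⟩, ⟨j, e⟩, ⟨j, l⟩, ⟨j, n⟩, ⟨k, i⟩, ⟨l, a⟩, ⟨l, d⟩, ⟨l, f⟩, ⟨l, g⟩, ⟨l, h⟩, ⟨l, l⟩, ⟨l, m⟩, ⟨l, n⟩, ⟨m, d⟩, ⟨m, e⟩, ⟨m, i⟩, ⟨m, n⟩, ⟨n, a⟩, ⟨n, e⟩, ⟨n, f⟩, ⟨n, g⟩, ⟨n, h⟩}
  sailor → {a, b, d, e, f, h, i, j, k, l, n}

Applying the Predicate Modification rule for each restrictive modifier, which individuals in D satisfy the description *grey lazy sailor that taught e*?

⟦that taught e⟧ = {x : ⟨x, e⟩ ∈ ⟦taught⟧} = {a, c, d, f, g, h, i, j, m, n}
⟦sailor⟧ = {a, b, d, e, f, h, i, j, k, l, n}
… ∩ ⟦that taught e⟧ = {a, b, d, e, f, h, i, j, k, l, n} ∩ {a, c, d, f, g, h, i, j, m, n} = {a, d, f, h, i, j, n}
… ∩ ⟦grey⟧ = {a, d, f, h, i, j, n} ∩ {a, e, f, h, i, j, k, l, m, n} = {a, f, h, i, j, n}
… ∩ ⟦lazy⟧ = {a, f, h, i, j, n} ∩ {e, f, g, i, j, k, m} = {f, i, j}
So ⟦grey lazy sailor that taught e⟧ = {f, i, j}.

{f, i, j}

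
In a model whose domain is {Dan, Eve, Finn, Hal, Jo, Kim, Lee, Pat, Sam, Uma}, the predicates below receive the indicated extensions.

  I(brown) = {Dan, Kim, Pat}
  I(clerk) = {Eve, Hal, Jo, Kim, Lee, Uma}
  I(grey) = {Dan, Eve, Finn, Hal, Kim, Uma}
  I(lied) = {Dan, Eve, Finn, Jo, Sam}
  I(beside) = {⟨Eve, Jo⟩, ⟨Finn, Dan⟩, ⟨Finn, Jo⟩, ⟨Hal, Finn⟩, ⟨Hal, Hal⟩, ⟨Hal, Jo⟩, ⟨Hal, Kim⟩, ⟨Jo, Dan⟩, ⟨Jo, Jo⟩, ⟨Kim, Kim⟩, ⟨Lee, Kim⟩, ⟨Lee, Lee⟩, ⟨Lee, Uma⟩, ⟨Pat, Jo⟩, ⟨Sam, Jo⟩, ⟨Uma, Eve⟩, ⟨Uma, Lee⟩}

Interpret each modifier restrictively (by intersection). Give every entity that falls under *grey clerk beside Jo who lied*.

{Eve}

⟦beside Jo⟧ = {x : ⟨x, Jo⟩ ∈ ⟦beside⟧} = {Eve, Finn, Hal, Jo, Pat, Sam}
⟦who lied⟧ = ⟦lied⟧ = {Dan, Eve, Finn, Jo, Sam}
⟦clerk⟧ = {Eve, Hal, Jo, Kim, Lee, Uma}
… ∩ ⟦beside Jo⟧ = {Eve, Hal, Jo, Kim, Lee, Uma} ∩ {Eve, Finn, Hal, Jo, Pat, Sam} = {Eve, Hal, Jo}
… ∩ ⟦who lied⟧ = {Eve, Hal, Jo} ∩ {Dan, Eve, Finn, Jo, Sam} = {Eve, Jo}
… ∩ ⟦grey⟧ = {Eve, Jo} ∩ {Dan, Eve, Finn, Hal, Kim, Uma} = {Eve}
So ⟦grey clerk beside Jo who lied⟧ = {Eve}.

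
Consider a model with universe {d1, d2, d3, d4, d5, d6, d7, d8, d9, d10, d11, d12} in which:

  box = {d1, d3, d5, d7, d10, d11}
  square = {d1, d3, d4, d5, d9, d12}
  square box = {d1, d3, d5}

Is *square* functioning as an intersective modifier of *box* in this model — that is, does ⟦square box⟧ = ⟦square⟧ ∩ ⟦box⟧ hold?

⟦square⟧ ∩ ⟦box⟧ = {d1, d3, d4, d5, d9, d12} ∩ {d1, d3, d5, d7, d10, d11} = {d1, d3, d5}
Observed ⟦square box⟧ = {d1, d3, d5}.
These coincide, so the modifier is intersective here.

yes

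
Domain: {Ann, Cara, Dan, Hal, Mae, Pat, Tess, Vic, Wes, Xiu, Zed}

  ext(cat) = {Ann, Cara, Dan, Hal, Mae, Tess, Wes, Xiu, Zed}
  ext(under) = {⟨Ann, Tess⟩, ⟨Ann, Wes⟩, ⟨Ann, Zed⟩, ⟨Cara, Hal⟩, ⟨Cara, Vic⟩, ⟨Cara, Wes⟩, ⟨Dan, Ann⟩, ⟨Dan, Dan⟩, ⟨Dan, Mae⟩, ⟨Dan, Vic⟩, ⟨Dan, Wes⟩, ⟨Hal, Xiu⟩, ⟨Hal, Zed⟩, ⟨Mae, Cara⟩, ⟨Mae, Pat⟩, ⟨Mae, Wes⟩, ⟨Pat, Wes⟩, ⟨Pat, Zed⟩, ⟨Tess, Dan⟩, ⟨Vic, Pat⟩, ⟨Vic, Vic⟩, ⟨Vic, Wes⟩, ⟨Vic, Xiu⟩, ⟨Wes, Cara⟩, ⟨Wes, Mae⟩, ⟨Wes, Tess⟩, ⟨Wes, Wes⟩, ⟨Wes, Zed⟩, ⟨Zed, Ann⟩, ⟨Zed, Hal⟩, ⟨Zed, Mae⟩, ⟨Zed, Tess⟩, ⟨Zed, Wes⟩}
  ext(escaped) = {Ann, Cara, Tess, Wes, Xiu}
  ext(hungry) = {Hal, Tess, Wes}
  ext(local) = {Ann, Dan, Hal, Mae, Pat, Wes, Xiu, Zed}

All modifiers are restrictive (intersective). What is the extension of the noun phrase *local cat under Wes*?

{Ann, Dan, Mae, Wes, Zed}

⟦under Wes⟧ = {x : ⟨x, Wes⟩ ∈ ⟦under⟧} = {Ann, Cara, Dan, Mae, Pat, Vic, Wes, Zed}
⟦cat⟧ = {Ann, Cara, Dan, Hal, Mae, Tess, Wes, Xiu, Zed}
… ∩ ⟦under Wes⟧ = {Ann, Cara, Dan, Hal, Mae, Tess, Wes, Xiu, Zed} ∩ {Ann, Cara, Dan, Mae, Pat, Vic, Wes, Zed} = {Ann, Cara, Dan, Mae, Wes, Zed}
… ∩ ⟦local⟧ = {Ann, Cara, Dan, Mae, Wes, Zed} ∩ {Ann, Dan, Hal, Mae, Pat, Wes, Xiu, Zed} = {Ann, Dan, Mae, Wes, Zed}
So ⟦local cat under Wes⟧ = {Ann, Dan, Mae, Wes, Zed}.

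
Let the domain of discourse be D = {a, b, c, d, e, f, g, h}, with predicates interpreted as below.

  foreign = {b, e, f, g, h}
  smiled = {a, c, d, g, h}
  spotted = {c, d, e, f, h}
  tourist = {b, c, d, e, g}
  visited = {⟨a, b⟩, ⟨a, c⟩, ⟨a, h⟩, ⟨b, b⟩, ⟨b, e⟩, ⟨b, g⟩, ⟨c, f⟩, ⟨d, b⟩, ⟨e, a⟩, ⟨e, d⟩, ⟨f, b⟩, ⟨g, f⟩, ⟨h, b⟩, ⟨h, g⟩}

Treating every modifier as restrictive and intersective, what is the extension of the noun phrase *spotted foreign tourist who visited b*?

{ }

⟦who visited b⟧ = {x : ⟨x, b⟩ ∈ ⟦visited⟧} = {a, b, d, f, h}
⟦tourist⟧ = {b, c, d, e, g}
… ∩ ⟦who visited b⟧ = {b, c, d, e, g} ∩ {a, b, d, f, h} = {b, d}
… ∩ ⟦spotted⟧ = {b, d} ∩ {c, d, e, f, h} = {d}
… ∩ ⟦foreign⟧ = {d} ∩ {b, e, f, g, h} = ∅
So ⟦spotted foreign tourist who visited b⟧ = { }.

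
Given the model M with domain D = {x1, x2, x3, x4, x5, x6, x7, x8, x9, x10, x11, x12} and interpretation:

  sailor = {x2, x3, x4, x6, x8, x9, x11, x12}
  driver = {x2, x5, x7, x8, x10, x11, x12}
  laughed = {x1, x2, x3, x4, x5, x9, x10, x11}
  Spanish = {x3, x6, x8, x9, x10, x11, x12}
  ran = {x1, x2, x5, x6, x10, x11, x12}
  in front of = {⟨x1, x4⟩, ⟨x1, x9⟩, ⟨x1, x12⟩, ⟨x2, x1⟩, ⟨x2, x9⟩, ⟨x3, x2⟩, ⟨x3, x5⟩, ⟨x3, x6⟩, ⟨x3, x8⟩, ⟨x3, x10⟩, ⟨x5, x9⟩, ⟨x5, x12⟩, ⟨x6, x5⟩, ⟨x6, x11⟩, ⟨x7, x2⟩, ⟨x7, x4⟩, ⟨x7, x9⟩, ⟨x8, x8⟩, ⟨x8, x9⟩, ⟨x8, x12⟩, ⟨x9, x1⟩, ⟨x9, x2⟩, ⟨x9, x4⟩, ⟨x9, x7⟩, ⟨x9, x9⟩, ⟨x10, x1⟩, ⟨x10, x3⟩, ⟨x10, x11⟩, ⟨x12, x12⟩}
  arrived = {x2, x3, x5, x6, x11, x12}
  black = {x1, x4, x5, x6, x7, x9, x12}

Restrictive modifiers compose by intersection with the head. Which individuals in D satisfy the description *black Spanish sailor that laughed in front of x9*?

{x9}

⟦that laughed⟧ = ⟦laughed⟧ = {x1, x2, x3, x4, x5, x9, x10, x11}
⟦in front of x9⟧ = {x : ⟨x, x9⟩ ∈ ⟦in front of⟧} = {x1, x2, x5, x7, x8, x9}
⟦sailor⟧ = {x2, x3, x4, x6, x8, x9, x11, x12}
… ∩ ⟦that laughed⟧ = {x2, x3, x4, x6, x8, x9, x11, x12} ∩ {x1, x2, x3, x4, x5, x9, x10, x11} = {x2, x3, x4, x9, x11}
… ∩ ⟦in front of x9⟧ = {x2, x3, x4, x9, x11} ∩ {x1, x2, x5, x7, x8, x9} = {x2, x9}
… ∩ ⟦black⟧ = {x2, x9} ∩ {x1, x4, x5, x6, x7, x9, x12} = {x9}
… ∩ ⟦Spanish⟧ = {x9} ∩ {x3, x6, x8, x9, x10, x11, x12} = {x9}
So ⟦black Spanish sailor that laughed in front of x9⟧ = {x9}.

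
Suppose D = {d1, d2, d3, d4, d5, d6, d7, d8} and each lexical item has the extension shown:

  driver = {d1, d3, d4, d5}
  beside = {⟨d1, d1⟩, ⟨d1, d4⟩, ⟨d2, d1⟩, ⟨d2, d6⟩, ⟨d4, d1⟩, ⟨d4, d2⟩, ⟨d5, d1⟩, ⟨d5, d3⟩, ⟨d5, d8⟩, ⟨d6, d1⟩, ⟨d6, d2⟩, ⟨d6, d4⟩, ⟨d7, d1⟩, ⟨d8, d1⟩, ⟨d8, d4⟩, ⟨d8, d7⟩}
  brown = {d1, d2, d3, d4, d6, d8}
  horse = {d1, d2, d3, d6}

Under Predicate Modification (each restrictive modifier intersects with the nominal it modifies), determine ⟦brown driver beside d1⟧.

⟦beside d1⟧ = {x : ⟨x, d1⟩ ∈ ⟦beside⟧} = {d1, d2, d4, d5, d6, d7, d8}
⟦driver⟧ = {d1, d3, d4, d5}
… ∩ ⟦beside d1⟧ = {d1, d3, d4, d5} ∩ {d1, d2, d4, d5, d6, d7, d8} = {d1, d4, d5}
… ∩ ⟦brown⟧ = {d1, d4, d5} ∩ {d1, d2, d3, d4, d6, d8} = {d1, d4}
So ⟦brown driver beside d1⟧ = {d1, d4}.

{d1, d4}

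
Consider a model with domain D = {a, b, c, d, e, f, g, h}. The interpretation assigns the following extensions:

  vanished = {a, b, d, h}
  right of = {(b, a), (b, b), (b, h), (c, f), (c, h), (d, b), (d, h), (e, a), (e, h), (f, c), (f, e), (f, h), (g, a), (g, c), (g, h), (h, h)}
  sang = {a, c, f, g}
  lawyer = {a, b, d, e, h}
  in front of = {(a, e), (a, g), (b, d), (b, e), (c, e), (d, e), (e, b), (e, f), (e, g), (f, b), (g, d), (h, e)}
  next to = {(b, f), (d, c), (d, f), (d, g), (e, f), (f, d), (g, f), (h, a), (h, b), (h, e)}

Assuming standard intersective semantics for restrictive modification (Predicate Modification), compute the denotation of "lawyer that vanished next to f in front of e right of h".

⟦that vanished⟧ = ⟦vanished⟧ = {a, b, d, h}
⟦next to f⟧ = {x : ⟨x, f⟩ ∈ ⟦next to⟧} = {b, d, e, g}
⟦in front of e⟧ = {x : ⟨x, e⟩ ∈ ⟦in front of⟧} = {a, b, c, d, h}
⟦right of h⟧ = {x : ⟨x, h⟩ ∈ ⟦right of⟧} = {b, c, d, e, f, g, h}
⟦lawyer⟧ = {a, b, d, e, h}
… ∩ ⟦that vanished⟧ = {a, b, d, e, h} ∩ {a, b, d, h} = {a, b, d, h}
… ∩ ⟦next to f⟧ = {a, b, d, h} ∩ {b, d, e, g} = {b, d}
… ∩ ⟦in front of e⟧ = {b, d} ∩ {a, b, c, d, h} = {b, d}
… ∩ ⟦right of h⟧ = {b, d} ∩ {b, c, d, e, f, g, h} = {b, d}
So ⟦lawyer that vanished next to f in front of e right of h⟧ = {b, d}.

{b, d}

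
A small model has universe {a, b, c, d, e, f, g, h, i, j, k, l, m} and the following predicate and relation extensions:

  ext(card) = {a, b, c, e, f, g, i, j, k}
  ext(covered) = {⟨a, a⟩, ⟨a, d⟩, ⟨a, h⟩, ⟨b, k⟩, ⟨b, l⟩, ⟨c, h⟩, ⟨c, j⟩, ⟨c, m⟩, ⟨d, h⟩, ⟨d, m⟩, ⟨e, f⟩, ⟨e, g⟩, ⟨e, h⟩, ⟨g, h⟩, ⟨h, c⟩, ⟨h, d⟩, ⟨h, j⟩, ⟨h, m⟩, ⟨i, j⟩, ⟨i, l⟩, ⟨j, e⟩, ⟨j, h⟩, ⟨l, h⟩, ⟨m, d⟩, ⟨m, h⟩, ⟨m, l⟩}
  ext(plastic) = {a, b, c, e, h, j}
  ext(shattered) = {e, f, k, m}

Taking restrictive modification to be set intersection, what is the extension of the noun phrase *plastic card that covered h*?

⟦that covered h⟧ = {x : ⟨x, h⟩ ∈ ⟦covered⟧} = {a, c, d, e, g, j, l, m}
⟦card⟧ = {a, b, c, e, f, g, i, j, k}
… ∩ ⟦that covered h⟧ = {a, b, c, e, f, g, i, j, k} ∩ {a, c, d, e, g, j, l, m} = {a, c, e, g, j}
… ∩ ⟦plastic⟧ = {a, c, e, g, j} ∩ {a, b, c, e, h, j} = {a, c, e, j}
So ⟦plastic card that covered h⟧ = {a, c, e, j}.

{a, c, e, j}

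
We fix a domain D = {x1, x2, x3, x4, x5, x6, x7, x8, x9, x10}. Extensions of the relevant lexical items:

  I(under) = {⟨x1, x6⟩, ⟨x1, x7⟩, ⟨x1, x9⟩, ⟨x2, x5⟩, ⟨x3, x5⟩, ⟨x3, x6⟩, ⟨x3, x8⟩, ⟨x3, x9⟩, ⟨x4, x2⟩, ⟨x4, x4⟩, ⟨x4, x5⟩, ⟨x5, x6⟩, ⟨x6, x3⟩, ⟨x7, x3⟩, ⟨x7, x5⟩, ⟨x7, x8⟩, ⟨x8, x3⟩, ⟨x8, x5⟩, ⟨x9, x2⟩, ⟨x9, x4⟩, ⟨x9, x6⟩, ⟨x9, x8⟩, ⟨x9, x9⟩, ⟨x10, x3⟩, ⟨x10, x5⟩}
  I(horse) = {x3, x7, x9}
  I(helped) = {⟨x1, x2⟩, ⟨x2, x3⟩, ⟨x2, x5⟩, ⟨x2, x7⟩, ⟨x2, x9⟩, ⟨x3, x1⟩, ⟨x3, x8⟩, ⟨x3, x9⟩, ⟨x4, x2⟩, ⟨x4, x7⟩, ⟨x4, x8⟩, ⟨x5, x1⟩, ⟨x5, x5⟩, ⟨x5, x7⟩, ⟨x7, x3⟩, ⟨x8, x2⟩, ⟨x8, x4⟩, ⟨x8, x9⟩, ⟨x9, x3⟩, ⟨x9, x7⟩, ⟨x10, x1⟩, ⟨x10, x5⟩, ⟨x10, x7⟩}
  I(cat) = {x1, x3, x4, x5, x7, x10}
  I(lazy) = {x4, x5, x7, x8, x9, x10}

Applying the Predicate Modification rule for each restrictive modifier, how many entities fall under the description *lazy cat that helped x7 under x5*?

2

⟦that helped x7⟧ = {x : ⟨x, x7⟩ ∈ ⟦helped⟧} = {x2, x4, x5, x9, x10}
⟦under x5⟧ = {x : ⟨x, x5⟩ ∈ ⟦under⟧} = {x2, x3, x4, x7, x8, x10}
⟦cat⟧ = {x1, x3, x4, x5, x7, x10}
… ∩ ⟦that helped x7⟧ = {x1, x3, x4, x5, x7, x10} ∩ {x2, x4, x5, x9, x10} = {x4, x5, x10}
… ∩ ⟦under x5⟧ = {x4, x5, x10} ∩ {x2, x3, x4, x7, x8, x10} = {x4, x10}
… ∩ ⟦lazy⟧ = {x4, x10} ∩ {x4, x5, x7, x8, x9, x10} = {x4, x10}
⟦lazy cat that helped x7 under x5⟧ = {x4, x10}, so the cardinality is 2.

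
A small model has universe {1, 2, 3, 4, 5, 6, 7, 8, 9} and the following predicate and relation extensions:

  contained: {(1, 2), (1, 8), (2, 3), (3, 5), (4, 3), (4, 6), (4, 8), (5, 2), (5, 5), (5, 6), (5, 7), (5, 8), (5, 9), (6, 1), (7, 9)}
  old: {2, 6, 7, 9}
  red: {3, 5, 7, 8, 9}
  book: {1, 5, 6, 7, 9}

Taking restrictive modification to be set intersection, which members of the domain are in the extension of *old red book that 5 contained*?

{7, 9}

⟦that 5 contained⟧ = {x : ⟨5, x⟩ ∈ ⟦contained⟧} = {2, 5, 6, 7, 8, 9}
⟦book⟧ = {1, 5, 6, 7, 9}
… ∩ ⟦that 5 contained⟧ = {1, 5, 6, 7, 9} ∩ {2, 5, 6, 7, 8, 9} = {5, 6, 7, 9}
… ∩ ⟦old⟧ = {5, 6, 7, 9} ∩ {2, 6, 7, 9} = {6, 7, 9}
… ∩ ⟦red⟧ = {6, 7, 9} ∩ {3, 5, 7, 8, 9} = {7, 9}
So ⟦old red book that 5 contained⟧ = {7, 9}.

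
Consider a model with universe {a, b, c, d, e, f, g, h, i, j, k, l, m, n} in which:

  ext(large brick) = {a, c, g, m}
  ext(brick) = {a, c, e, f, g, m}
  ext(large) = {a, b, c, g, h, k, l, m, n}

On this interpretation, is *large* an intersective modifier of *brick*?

⟦large⟧ ∩ ⟦brick⟧ = {a, b, c, g, h, k, l, m, n} ∩ {a, c, e, f, g, m} = {a, c, g, m}
Observed ⟦large brick⟧ = {a, c, g, m}.
These coincide, so the modifier is intersective here.

yes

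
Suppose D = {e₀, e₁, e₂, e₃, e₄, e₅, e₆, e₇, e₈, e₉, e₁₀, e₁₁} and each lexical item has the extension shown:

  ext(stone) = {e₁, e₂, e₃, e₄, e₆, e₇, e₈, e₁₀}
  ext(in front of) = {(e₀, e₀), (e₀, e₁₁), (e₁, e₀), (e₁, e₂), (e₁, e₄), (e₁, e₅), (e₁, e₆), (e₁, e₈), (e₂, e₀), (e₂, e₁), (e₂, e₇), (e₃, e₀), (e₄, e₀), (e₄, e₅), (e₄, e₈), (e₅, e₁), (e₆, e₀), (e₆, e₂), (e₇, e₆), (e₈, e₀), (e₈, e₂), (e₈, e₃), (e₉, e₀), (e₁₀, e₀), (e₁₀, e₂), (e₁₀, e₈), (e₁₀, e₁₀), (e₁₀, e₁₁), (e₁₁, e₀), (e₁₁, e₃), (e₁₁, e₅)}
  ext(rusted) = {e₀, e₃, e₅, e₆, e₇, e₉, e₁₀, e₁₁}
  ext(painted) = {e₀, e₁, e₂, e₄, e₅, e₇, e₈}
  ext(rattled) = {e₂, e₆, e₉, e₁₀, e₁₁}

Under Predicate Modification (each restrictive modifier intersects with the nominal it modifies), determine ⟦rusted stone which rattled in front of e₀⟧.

⟦which rattled⟧ = ⟦rattled⟧ = {e₂, e₆, e₉, e₁₀, e₁₁}
⟦in front of e₀⟧ = {x : ⟨x, e₀⟩ ∈ ⟦in front of⟧} = {e₀, e₁, e₂, e₃, e₄, e₆, e₈, e₉, e₁₀, e₁₁}
⟦stone⟧ = {e₁, e₂, e₃, e₄, e₆, e₇, e₈, e₁₀}
… ∩ ⟦which rattled⟧ = {e₁, e₂, e₃, e₄, e₆, e₇, e₈, e₁₀} ∩ {e₂, e₆, e₉, e₁₀, e₁₁} = {e₂, e₆, e₁₀}
… ∩ ⟦in front of e₀⟧ = {e₂, e₆, e₁₀} ∩ {e₀, e₁, e₂, e₃, e₄, e₆, e₈, e₉, e₁₀, e₁₁} = {e₂, e₆, e₁₀}
… ∩ ⟦rusted⟧ = {e₂, e₆, e₁₀} ∩ {e₀, e₃, e₅, e₆, e₇, e₉, e₁₀, e₁₁} = {e₆, e₁₀}
So ⟦rusted stone which rattled in front of e₀⟧ = {e₆, e₁₀}.

{e₆, e₁₀}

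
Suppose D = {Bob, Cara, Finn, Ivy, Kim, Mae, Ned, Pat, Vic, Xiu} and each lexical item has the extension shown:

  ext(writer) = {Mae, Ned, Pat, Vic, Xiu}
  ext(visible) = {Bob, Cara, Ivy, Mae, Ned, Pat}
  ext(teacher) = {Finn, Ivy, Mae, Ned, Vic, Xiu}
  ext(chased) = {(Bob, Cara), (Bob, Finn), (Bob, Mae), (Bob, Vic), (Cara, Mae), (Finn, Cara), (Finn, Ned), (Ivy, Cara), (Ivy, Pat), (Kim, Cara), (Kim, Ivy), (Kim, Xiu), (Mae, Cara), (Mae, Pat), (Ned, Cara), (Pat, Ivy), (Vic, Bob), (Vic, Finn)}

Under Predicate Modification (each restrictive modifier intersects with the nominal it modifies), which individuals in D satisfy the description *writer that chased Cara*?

⟦that chased Cara⟧ = {x : ⟨x, Cara⟩ ∈ ⟦chased⟧} = {Bob, Finn, Ivy, Kim, Mae, Ned}
⟦writer⟧ = {Mae, Ned, Pat, Vic, Xiu}
… ∩ ⟦that chased Cara⟧ = {Mae, Ned, Pat, Vic, Xiu} ∩ {Bob, Finn, Ivy, Kim, Mae, Ned} = {Mae, Ned}
So ⟦writer that chased Cara⟧ = {Mae, Ned}.

{Mae, Ned}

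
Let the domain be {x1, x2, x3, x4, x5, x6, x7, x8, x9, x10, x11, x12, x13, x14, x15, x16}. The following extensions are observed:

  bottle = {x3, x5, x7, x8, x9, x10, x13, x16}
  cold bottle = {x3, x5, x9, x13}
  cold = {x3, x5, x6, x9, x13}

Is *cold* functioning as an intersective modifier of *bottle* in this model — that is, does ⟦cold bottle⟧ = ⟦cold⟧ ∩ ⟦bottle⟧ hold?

yes

⟦cold⟧ ∩ ⟦bottle⟧ = {x3, x5, x6, x9, x13} ∩ {x3, x5, x7, x8, x9, x10, x13, x16} = {x3, x5, x9, x13}
Observed ⟦cold bottle⟧ = {x3, x5, x9, x13}.
These coincide, so the modifier is intersective here.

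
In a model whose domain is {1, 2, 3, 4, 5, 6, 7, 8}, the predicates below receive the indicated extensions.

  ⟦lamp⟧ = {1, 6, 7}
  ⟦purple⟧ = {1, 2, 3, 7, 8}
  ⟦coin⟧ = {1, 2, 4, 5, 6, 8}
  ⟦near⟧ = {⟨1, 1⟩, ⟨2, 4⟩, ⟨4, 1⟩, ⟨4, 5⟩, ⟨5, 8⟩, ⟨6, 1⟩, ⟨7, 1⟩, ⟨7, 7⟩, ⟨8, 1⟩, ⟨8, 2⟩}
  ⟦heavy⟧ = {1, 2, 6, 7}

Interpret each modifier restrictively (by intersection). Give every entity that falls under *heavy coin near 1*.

{1, 6}

⟦near 1⟧ = {x : ⟨x, 1⟩ ∈ ⟦near⟧} = {1, 4, 6, 7, 8}
⟦coin⟧ = {1, 2, 4, 5, 6, 8}
… ∩ ⟦near 1⟧ = {1, 2, 4, 5, 6, 8} ∩ {1, 4, 6, 7, 8} = {1, 4, 6, 8}
… ∩ ⟦heavy⟧ = {1, 4, 6, 8} ∩ {1, 2, 6, 7} = {1, 6}
So ⟦heavy coin near 1⟧ = {1, 6}.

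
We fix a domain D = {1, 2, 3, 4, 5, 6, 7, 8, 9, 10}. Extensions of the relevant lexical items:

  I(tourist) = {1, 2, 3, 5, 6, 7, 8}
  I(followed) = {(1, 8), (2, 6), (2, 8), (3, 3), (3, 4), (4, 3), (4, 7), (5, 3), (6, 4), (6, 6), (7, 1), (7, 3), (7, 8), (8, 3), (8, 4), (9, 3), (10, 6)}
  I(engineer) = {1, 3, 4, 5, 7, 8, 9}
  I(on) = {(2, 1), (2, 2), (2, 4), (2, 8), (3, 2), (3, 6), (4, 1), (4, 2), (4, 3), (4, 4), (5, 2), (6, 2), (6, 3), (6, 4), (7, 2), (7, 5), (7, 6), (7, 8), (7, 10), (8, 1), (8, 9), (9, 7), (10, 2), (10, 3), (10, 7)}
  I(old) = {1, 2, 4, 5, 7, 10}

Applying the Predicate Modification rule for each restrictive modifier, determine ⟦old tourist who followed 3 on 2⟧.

⟦who followed 3⟧ = {x : ⟨x, 3⟩ ∈ ⟦followed⟧} = {3, 4, 5, 7, 8, 9}
⟦on 2⟧ = {x : ⟨x, 2⟩ ∈ ⟦on⟧} = {2, 3, 4, 5, 6, 7, 10}
⟦tourist⟧ = {1, 2, 3, 5, 6, 7, 8}
… ∩ ⟦who followed 3⟧ = {1, 2, 3, 5, 6, 7, 8} ∩ {3, 4, 5, 7, 8, 9} = {3, 5, 7, 8}
… ∩ ⟦on 2⟧ = {3, 5, 7, 8} ∩ {2, 3, 4, 5, 6, 7, 10} = {3, 5, 7}
… ∩ ⟦old⟧ = {3, 5, 7} ∩ {1, 2, 4, 5, 7, 10} = {5, 7}
So ⟦old tourist who followed 3 on 2⟧ = {5, 7}.

{5, 7}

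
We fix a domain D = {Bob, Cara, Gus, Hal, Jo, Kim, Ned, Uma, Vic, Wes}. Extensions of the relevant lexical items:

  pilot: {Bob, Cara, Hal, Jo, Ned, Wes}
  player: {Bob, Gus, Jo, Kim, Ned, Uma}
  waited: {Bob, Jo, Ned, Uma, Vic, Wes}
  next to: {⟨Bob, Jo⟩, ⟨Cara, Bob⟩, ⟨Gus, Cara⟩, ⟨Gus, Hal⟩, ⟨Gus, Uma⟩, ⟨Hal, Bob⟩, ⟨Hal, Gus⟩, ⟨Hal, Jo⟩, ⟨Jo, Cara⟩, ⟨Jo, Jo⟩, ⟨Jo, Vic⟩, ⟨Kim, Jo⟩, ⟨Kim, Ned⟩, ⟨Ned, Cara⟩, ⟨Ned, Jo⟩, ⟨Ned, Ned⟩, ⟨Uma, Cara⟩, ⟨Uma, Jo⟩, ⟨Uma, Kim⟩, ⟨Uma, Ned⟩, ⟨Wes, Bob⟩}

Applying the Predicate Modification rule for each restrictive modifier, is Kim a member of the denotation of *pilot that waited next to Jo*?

no

⟦that waited⟧ = ⟦waited⟧ = {Bob, Jo, Ned, Uma, Vic, Wes}
⟦next to Jo⟧ = {x : ⟨x, Jo⟩ ∈ ⟦next to⟧} = {Bob, Hal, Jo, Kim, Ned, Uma}
⟦pilot⟧ = {Bob, Cara, Hal, Jo, Ned, Wes}
… ∩ ⟦that waited⟧ = {Bob, Cara, Hal, Jo, Ned, Wes} ∩ {Bob, Jo, Ned, Uma, Vic, Wes} = {Bob, Jo, Ned, Wes}
… ∩ ⟦next to Jo⟧ = {Bob, Jo, Ned, Wes} ∩ {Bob, Hal, Jo, Kim, Ned, Uma} = {Bob, Jo, Ned}
⟦pilot that waited next to Jo⟧ = {Bob, Jo, Ned}; Kim ∉ this set.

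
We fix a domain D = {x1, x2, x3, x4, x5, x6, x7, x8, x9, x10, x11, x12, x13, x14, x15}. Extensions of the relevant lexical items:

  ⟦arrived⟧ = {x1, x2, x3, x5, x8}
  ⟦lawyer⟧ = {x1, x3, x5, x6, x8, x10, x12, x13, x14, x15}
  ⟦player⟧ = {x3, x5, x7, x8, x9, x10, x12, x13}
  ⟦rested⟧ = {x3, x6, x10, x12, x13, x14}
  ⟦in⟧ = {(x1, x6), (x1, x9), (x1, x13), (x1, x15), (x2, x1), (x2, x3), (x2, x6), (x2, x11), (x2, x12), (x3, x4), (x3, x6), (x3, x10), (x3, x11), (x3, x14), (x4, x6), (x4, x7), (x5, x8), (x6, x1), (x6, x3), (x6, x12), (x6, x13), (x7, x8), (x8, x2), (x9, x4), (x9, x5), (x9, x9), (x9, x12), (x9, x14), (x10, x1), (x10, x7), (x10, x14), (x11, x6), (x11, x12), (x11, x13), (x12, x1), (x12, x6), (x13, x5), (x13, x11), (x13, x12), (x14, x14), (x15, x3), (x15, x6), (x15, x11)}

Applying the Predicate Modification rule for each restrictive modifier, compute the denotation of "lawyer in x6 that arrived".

⟦in x6⟧ = {x : ⟨x, x6⟩ ∈ ⟦in⟧} = {x1, x2, x3, x4, x11, x12, x15}
⟦that arrived⟧ = ⟦arrived⟧ = {x1, x2, x3, x5, x8}
⟦lawyer⟧ = {x1, x3, x5, x6, x8, x10, x12, x13, x14, x15}
… ∩ ⟦in x6⟧ = {x1, x3, x5, x6, x8, x10, x12, x13, x14, x15} ∩ {x1, x2, x3, x4, x11, x12, x15} = {x1, x3, x12, x15}
… ∩ ⟦that arrived⟧ = {x1, x3, x12, x15} ∩ {x1, x2, x3, x5, x8} = {x1, x3}
So ⟦lawyer in x6 that arrived⟧ = {x1, x3}.

{x1, x3}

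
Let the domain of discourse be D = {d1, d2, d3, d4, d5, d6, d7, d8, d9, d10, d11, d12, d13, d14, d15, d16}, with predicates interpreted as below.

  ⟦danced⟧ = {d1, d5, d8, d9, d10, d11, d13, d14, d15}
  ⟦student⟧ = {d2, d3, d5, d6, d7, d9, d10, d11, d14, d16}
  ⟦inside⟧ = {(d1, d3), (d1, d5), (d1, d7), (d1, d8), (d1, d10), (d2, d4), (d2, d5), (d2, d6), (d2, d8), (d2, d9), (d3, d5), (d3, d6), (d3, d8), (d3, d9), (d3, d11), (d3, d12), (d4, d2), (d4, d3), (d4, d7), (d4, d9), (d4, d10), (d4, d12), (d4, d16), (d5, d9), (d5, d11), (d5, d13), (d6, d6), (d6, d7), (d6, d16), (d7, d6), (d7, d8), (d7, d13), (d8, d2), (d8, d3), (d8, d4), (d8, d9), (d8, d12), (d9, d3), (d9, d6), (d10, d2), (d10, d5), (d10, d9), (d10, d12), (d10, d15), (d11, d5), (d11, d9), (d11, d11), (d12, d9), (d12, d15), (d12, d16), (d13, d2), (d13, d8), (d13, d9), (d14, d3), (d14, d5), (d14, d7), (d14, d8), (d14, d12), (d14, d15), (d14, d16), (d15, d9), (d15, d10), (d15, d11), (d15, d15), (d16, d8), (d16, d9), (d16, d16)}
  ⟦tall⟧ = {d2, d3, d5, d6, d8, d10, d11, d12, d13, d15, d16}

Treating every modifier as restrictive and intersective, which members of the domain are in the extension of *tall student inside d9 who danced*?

⟦inside d9⟧ = {x : ⟨x, d9⟩ ∈ ⟦inside⟧} = {d2, d3, d4, d5, d8, d10, d11, d12, d13, d15, d16}
⟦who danced⟧ = ⟦danced⟧ = {d1, d5, d8, d9, d10, d11, d13, d14, d15}
⟦student⟧ = {d2, d3, d5, d6, d7, d9, d10, d11, d14, d16}
… ∩ ⟦inside d9⟧ = {d2, d3, d5, d6, d7, d9, d10, d11, d14, d16} ∩ {d2, d3, d4, d5, d8, d10, d11, d12, d13, d15, d16} = {d2, d3, d5, d10, d11, d16}
… ∩ ⟦who danced⟧ = {d2, d3, d5, d10, d11, d16} ∩ {d1, d5, d8, d9, d10, d11, d13, d14, d15} = {d5, d10, d11}
… ∩ ⟦tall⟧ = {d5, d10, d11} ∩ {d2, d3, d5, d6, d8, d10, d11, d12, d13, d15, d16} = {d5, d10, d11}
So ⟦tall student inside d9 who danced⟧ = {d5, d10, d11}.

{d5, d10, d11}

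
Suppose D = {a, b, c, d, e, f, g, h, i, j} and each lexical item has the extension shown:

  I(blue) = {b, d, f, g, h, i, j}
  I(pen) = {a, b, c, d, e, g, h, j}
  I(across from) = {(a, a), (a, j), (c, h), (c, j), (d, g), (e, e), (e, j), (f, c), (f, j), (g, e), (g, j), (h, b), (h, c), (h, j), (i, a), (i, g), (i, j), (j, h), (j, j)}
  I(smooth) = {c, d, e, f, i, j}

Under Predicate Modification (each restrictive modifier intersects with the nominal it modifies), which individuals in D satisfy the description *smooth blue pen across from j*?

⟦across from j⟧ = {x : ⟨x, j⟩ ∈ ⟦across from⟧} = {a, c, e, f, g, h, i, j}
⟦pen⟧ = {a, b, c, d, e, g, h, j}
… ∩ ⟦across from j⟧ = {a, b, c, d, e, g, h, j} ∩ {a, c, e, f, g, h, i, j} = {a, c, e, g, h, j}
… ∩ ⟦smooth⟧ = {a, c, e, g, h, j} ∩ {c, d, e, f, i, j} = {c, e, j}
… ∩ ⟦blue⟧ = {c, e, j} ∩ {b, d, f, g, h, i, j} = {j}
So ⟦smooth blue pen across from j⟧ = {j}.

{j}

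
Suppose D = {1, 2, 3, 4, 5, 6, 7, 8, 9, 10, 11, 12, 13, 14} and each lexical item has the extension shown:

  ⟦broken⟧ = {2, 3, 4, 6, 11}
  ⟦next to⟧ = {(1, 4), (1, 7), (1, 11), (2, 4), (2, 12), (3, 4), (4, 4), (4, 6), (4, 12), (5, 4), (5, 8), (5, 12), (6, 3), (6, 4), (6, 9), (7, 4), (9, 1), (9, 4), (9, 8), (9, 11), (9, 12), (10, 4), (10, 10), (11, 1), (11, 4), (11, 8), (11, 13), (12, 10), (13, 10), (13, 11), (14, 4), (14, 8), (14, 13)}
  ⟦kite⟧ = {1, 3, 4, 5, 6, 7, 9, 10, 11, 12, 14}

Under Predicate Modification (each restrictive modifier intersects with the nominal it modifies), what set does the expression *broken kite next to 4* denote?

{3, 4, 6, 11}

⟦next to 4⟧ = {x : ⟨x, 4⟩ ∈ ⟦next to⟧} = {1, 2, 3, 4, 5, 6, 7, 9, 10, 11, 14}
⟦kite⟧ = {1, 3, 4, 5, 6, 7, 9, 10, 11, 12, 14}
… ∩ ⟦next to 4⟧ = {1, 3, 4, 5, 6, 7, 9, 10, 11, 12, 14} ∩ {1, 2, 3, 4, 5, 6, 7, 9, 10, 11, 14} = {1, 3, 4, 5, 6, 7, 9, 10, 11, 14}
… ∩ ⟦broken⟧ = {1, 3, 4, 5, 6, 7, 9, 10, 11, 14} ∩ {2, 3, 4, 6, 11} = {3, 4, 6, 11}
So ⟦broken kite next to 4⟧ = {3, 4, 6, 11}.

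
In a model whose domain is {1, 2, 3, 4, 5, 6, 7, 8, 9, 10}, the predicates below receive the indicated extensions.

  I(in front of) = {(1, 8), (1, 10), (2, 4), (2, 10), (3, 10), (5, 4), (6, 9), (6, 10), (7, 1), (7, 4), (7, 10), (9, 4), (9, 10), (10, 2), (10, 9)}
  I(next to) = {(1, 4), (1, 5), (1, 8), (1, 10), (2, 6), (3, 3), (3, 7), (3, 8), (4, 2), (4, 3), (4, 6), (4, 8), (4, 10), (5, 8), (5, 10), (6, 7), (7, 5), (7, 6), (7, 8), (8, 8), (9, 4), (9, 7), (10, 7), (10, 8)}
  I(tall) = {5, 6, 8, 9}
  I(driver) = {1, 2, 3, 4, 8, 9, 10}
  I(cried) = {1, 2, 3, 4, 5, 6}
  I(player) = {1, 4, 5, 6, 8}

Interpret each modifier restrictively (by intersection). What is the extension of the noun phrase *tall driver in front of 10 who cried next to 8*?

∅

⟦in front of 10⟧ = {x : ⟨x, 10⟩ ∈ ⟦in front of⟧} = {1, 2, 3, 6, 7, 9}
⟦who cried⟧ = ⟦cried⟧ = {1, 2, 3, 4, 5, 6}
⟦next to 8⟧ = {x : ⟨x, 8⟩ ∈ ⟦next to⟧} = {1, 3, 4, 5, 7, 8, 10}
⟦driver⟧ = {1, 2, 3, 4, 8, 9, 10}
… ∩ ⟦in front of 10⟧ = {1, 2, 3, 4, 8, 9, 10} ∩ {1, 2, 3, 6, 7, 9} = {1, 2, 3, 9}
… ∩ ⟦who cried⟧ = {1, 2, 3, 9} ∩ {1, 2, 3, 4, 5, 6} = {1, 2, 3}
… ∩ ⟦next to 8⟧ = {1, 2, 3} ∩ {1, 3, 4, 5, 7, 8, 10} = {1, 3}
… ∩ ⟦tall⟧ = {1, 3} ∩ {5, 6, 8, 9} = ∅
So ⟦tall driver in front of 10 who cried next to 8⟧ = ∅.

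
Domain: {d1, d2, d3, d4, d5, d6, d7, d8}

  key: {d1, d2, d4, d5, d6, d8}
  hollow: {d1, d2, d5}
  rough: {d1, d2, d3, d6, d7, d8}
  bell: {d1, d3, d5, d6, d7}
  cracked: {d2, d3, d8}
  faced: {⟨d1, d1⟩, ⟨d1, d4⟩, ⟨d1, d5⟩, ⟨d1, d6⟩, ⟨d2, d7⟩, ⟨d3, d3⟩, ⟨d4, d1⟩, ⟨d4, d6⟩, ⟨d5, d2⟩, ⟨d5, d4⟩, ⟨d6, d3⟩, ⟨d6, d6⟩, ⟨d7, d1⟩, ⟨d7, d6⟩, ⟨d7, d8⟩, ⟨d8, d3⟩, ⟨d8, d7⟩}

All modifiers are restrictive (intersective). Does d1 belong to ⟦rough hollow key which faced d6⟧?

⟦which faced d6⟧ = {x : ⟨x, d6⟩ ∈ ⟦faced⟧} = {d1, d4, d6, d7}
⟦key⟧ = {d1, d2, d4, d5, d6, d8}
… ∩ ⟦which faced d6⟧ = {d1, d2, d4, d5, d6, d8} ∩ {d1, d4, d6, d7} = {d1, d4, d6}
… ∩ ⟦rough⟧ = {d1, d4, d6} ∩ {d1, d2, d3, d6, d7, d8} = {d1, d6}
… ∩ ⟦hollow⟧ = {d1, d6} ∩ {d1, d2, d5} = {d1}
⟦rough hollow key which faced d6⟧ = {d1}; d1 ∈ this set.

yes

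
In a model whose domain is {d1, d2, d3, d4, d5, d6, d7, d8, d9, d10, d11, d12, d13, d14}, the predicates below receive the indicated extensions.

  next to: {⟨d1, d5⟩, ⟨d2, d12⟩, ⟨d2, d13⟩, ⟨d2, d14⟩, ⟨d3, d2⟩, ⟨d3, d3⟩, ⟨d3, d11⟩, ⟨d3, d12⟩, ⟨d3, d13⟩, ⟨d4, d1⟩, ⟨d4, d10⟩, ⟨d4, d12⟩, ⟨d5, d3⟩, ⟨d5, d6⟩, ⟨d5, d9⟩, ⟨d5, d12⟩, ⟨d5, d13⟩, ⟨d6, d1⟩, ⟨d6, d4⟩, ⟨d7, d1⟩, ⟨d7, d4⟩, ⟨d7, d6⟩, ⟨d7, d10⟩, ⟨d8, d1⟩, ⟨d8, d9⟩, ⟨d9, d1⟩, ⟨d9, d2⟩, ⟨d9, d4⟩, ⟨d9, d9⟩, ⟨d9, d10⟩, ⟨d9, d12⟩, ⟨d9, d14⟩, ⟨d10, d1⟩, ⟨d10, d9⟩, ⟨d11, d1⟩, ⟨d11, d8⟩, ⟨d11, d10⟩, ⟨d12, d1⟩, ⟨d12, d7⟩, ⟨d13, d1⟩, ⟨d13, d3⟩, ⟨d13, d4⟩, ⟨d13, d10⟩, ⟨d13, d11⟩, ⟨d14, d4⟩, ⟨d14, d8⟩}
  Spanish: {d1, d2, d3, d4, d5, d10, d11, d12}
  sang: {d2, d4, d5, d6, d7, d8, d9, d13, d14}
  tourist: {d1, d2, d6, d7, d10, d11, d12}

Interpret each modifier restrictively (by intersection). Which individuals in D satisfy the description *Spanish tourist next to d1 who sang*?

⟦next to d1⟧ = {x : ⟨x, d1⟩ ∈ ⟦next to⟧} = {d4, d6, d7, d8, d9, d10, d11, d12, d13}
⟦who sang⟧ = ⟦sang⟧ = {d2, d4, d5, d6, d7, d8, d9, d13, d14}
⟦tourist⟧ = {d1, d2, d6, d7, d10, d11, d12}
… ∩ ⟦next to d1⟧ = {d1, d2, d6, d7, d10, d11, d12} ∩ {d4, d6, d7, d8, d9, d10, d11, d12, d13} = {d6, d7, d10, d11, d12}
… ∩ ⟦who sang⟧ = {d6, d7, d10, d11, d12} ∩ {d2, d4, d5, d6, d7, d8, d9, d13, d14} = {d6, d7}
… ∩ ⟦Spanish⟧ = {d6, d7} ∩ {d1, d2, d3, d4, d5, d10, d11, d12} = ∅
So ⟦Spanish tourist next to d1 who sang⟧ = { }.

{ }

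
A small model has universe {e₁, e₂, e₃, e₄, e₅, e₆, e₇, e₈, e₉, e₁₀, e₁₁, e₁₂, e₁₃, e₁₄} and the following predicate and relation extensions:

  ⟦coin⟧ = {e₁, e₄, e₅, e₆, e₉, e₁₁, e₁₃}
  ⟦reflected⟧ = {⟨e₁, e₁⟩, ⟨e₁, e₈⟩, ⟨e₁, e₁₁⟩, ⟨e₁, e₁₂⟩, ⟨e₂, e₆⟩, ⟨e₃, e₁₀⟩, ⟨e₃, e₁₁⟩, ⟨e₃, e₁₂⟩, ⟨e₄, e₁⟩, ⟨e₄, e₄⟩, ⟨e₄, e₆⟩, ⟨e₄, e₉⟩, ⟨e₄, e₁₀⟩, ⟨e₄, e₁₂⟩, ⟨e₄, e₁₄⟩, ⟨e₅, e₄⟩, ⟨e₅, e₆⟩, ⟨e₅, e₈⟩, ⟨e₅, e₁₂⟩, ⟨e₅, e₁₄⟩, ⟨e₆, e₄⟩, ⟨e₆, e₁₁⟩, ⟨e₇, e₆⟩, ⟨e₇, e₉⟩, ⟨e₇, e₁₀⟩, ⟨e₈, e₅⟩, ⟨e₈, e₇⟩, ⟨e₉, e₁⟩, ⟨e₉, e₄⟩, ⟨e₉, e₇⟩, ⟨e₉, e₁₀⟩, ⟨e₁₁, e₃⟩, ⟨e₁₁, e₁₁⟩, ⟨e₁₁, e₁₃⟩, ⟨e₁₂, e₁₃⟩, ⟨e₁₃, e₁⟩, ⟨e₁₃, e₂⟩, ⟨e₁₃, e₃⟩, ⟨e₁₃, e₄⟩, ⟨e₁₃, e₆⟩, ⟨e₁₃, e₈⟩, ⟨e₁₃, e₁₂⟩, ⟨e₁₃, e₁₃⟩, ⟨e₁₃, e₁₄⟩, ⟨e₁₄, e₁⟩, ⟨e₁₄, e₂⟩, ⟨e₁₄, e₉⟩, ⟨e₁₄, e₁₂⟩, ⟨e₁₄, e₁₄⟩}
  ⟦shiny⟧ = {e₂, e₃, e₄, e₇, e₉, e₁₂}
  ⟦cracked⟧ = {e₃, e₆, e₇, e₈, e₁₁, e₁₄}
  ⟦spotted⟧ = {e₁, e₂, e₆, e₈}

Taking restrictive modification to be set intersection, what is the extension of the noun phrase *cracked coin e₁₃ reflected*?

⟦e₁₃ reflected⟧ = {x : ⟨e₁₃, x⟩ ∈ ⟦reflected⟧} = {e₁, e₂, e₃, e₄, e₆, e₈, e₁₂, e₁₃, e₁₄}
⟦coin⟧ = {e₁, e₄, e₅, e₆, e₉, e₁₁, e₁₃}
… ∩ ⟦e₁₃ reflected⟧ = {e₁, e₄, e₅, e₆, e₉, e₁₁, e₁₃} ∩ {e₁, e₂, e₃, e₄, e₆, e₈, e₁₂, e₁₃, e₁₄} = {e₁, e₄, e₆, e₁₃}
… ∩ ⟦cracked⟧ = {e₁, e₄, e₆, e₁₃} ∩ {e₃, e₆, e₇, e₈, e₁₁, e₁₄} = {e₆}
So ⟦cracked coin e₁₃ reflected⟧ = {e₆}.

{e₆}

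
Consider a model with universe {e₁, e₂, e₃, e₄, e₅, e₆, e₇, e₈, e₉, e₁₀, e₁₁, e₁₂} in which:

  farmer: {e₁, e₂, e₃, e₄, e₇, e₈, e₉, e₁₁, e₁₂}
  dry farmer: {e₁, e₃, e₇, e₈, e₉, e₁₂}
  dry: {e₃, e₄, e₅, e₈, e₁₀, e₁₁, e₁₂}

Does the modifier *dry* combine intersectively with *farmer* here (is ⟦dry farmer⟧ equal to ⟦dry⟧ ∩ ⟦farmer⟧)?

no

⟦dry⟧ ∩ ⟦farmer⟧ = {e₃, e₄, e₅, e₈, e₁₀, e₁₁, e₁₂} ∩ {e₁, e₂, e₃, e₄, e₇, e₈, e₉, e₁₁, e₁₂} = {e₃, e₄, e₈, e₁₁, e₁₂}
Observed ⟦dry farmer⟧ = {e₁, e₃, e₇, e₈, e₉, e₁₂}.
These differ, so the modifier is not intersective in this model.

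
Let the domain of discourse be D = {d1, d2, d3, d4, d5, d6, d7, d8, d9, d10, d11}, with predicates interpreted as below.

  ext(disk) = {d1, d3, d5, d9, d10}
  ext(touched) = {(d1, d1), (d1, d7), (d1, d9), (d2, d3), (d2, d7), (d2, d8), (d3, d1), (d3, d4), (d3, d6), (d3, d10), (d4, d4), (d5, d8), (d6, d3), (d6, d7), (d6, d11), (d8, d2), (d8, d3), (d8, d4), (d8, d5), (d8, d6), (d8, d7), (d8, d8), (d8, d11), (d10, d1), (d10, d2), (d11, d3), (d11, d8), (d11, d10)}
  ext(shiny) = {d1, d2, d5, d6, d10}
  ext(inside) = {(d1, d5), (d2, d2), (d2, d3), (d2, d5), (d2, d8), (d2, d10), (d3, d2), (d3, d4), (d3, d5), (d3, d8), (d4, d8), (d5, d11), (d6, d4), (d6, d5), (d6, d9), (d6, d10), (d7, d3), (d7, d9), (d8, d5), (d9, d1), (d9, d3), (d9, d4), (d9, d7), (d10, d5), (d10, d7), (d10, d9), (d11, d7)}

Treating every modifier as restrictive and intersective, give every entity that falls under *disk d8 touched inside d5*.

⟦d8 touched⟧ = {x : ⟨d8, x⟩ ∈ ⟦touched⟧} = {d2, d3, d4, d5, d6, d7, d8, d11}
⟦inside d5⟧ = {x : ⟨x, d5⟩ ∈ ⟦inside⟧} = {d1, d2, d3, d6, d8, d10}
⟦disk⟧ = {d1, d3, d5, d9, d10}
… ∩ ⟦d8 touched⟧ = {d1, d3, d5, d9, d10} ∩ {d2, d3, d4, d5, d6, d7, d8, d11} = {d3, d5}
… ∩ ⟦inside d5⟧ = {d3, d5} ∩ {d1, d2, d3, d6, d8, d10} = {d3}
So ⟦disk d8 touched inside d5⟧ = {d3}.

{d3}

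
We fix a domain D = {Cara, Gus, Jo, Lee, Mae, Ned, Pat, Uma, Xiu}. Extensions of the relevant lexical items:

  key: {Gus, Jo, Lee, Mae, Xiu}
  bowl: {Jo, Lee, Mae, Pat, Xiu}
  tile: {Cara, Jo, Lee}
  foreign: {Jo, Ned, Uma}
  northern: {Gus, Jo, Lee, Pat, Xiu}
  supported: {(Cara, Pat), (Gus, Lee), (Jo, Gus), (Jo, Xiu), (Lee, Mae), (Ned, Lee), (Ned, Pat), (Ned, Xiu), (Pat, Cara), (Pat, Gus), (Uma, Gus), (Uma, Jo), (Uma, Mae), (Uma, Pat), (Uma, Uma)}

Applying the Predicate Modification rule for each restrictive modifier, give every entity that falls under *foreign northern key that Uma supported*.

⟦that Uma supported⟧ = {x : ⟨Uma, x⟩ ∈ ⟦supported⟧} = {Gus, Jo, Mae, Pat, Uma}
⟦key⟧ = {Gus, Jo, Lee, Mae, Xiu}
… ∩ ⟦that Uma supported⟧ = {Gus, Jo, Lee, Mae, Xiu} ∩ {Gus, Jo, Mae, Pat, Uma} = {Gus, Jo, Mae}
… ∩ ⟦foreign⟧ = {Gus, Jo, Mae} ∩ {Jo, Ned, Uma} = {Jo}
… ∩ ⟦northern⟧ = {Jo} ∩ {Gus, Jo, Lee, Pat, Xiu} = {Jo}
So ⟦foreign northern key that Uma supported⟧ = {Jo}.

{Jo}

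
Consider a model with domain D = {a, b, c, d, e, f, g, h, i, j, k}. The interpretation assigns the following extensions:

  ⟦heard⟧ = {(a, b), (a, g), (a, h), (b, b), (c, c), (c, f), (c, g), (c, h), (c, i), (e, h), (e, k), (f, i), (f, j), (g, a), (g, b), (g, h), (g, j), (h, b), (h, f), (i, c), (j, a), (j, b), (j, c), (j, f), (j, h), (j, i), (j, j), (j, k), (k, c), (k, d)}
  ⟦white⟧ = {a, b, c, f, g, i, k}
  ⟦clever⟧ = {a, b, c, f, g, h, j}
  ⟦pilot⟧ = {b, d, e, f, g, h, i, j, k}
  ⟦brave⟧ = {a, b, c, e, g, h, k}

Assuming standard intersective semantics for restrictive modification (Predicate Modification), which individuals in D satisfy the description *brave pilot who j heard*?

{b, h, k}

⟦who j heard⟧ = {x : ⟨j, x⟩ ∈ ⟦heard⟧} = {a, b, c, f, h, i, j, k}
⟦pilot⟧ = {b, d, e, f, g, h, i, j, k}
… ∩ ⟦who j heard⟧ = {b, d, e, f, g, h, i, j, k} ∩ {a, b, c, f, h, i, j, k} = {b, f, h, i, j, k}
… ∩ ⟦brave⟧ = {b, f, h, i, j, k} ∩ {a, b, c, e, g, h, k} = {b, h, k}
So ⟦brave pilot who j heard⟧ = {b, h, k}.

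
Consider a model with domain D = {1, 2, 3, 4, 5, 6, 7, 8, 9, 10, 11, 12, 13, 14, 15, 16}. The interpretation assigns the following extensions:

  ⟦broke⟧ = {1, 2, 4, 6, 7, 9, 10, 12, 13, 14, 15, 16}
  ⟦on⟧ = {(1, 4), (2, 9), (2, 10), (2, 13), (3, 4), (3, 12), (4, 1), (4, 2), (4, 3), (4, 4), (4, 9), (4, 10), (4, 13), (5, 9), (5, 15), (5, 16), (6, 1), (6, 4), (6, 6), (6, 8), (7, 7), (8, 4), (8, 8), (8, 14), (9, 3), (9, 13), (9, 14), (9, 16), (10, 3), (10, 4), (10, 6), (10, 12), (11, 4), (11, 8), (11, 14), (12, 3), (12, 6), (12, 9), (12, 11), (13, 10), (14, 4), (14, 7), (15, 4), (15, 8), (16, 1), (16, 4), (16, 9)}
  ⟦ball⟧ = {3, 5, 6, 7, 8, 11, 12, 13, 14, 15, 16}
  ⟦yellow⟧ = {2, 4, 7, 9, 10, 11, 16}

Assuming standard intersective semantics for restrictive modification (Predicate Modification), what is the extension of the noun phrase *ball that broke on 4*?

{6, 14, 15, 16}

⟦that broke⟧ = ⟦broke⟧ = {1, 2, 4, 6, 7, 9, 10, 12, 13, 14, 15, 16}
⟦on 4⟧ = {x : ⟨x, 4⟩ ∈ ⟦on⟧} = {1, 3, 4, 6, 8, 10, 11, 14, 15, 16}
⟦ball⟧ = {3, 5, 6, 7, 8, 11, 12, 13, 14, 15, 16}
… ∩ ⟦that broke⟧ = {3, 5, 6, 7, 8, 11, 12, 13, 14, 15, 16} ∩ {1, 2, 4, 6, 7, 9, 10, 12, 13, 14, 15, 16} = {6, 7, 12, 13, 14, 15, 16}
… ∩ ⟦on 4⟧ = {6, 7, 12, 13, 14, 15, 16} ∩ {1, 3, 4, 6, 8, 10, 11, 14, 15, 16} = {6, 14, 15, 16}
So ⟦ball that broke on 4⟧ = {6, 14, 15, 16}.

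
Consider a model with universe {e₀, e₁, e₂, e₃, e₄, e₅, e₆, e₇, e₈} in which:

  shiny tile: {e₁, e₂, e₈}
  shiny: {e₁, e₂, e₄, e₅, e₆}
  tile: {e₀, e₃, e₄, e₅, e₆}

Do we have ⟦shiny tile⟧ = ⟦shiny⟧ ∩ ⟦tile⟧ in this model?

⟦shiny⟧ ∩ ⟦tile⟧ = {e₁, e₂, e₄, e₅, e₆} ∩ {e₀, e₃, e₄, e₅, e₆} = {e₄, e₅, e₆}
Observed ⟦shiny tile⟧ = {e₁, e₂, e₈}.
These differ, so the modifier is not intersective in this model.

no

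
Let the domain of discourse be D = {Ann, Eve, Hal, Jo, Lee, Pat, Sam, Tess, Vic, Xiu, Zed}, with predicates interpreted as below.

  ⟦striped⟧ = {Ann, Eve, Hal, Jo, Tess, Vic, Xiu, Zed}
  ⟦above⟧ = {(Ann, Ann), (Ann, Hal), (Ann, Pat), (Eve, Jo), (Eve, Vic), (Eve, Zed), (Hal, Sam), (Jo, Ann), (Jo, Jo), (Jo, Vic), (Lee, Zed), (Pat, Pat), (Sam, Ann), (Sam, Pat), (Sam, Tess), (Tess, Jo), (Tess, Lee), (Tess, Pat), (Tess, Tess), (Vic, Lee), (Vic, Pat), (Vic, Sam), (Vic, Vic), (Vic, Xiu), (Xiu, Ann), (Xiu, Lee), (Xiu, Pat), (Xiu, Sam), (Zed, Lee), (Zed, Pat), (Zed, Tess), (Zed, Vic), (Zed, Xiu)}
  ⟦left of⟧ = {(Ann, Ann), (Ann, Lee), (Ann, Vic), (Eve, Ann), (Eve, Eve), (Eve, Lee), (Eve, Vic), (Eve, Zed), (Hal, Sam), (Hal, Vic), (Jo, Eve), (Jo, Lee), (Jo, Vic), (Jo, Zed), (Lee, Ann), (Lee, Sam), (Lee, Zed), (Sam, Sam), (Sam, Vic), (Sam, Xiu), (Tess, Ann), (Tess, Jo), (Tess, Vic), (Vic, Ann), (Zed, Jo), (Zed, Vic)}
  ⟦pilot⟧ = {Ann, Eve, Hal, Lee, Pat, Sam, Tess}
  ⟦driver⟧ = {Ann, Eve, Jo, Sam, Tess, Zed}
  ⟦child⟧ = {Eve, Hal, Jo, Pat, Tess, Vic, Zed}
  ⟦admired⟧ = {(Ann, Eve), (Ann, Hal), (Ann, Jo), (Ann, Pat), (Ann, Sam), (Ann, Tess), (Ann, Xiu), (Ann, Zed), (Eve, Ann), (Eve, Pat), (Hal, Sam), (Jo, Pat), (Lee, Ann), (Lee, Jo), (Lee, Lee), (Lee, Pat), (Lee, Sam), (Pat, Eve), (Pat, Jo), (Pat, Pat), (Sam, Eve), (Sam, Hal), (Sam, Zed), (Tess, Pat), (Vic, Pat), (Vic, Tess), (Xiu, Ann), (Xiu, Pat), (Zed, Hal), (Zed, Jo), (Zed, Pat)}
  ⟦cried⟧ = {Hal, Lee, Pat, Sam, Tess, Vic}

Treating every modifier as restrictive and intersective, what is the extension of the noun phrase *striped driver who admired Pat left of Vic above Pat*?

⟦who admired Pat⟧ = {x : ⟨x, Pat⟩ ∈ ⟦admired⟧} = {Ann, Eve, Jo, Lee, Pat, Tess, Vic, Xiu, Zed}
⟦left of Vic⟧ = {x : ⟨x, Vic⟩ ∈ ⟦left of⟧} = {Ann, Eve, Hal, Jo, Sam, Tess, Zed}
⟦above Pat⟧ = {x : ⟨x, Pat⟩ ∈ ⟦above⟧} = {Ann, Pat, Sam, Tess, Vic, Xiu, Zed}
⟦driver⟧ = {Ann, Eve, Jo, Sam, Tess, Zed}
… ∩ ⟦who admired Pat⟧ = {Ann, Eve, Jo, Sam, Tess, Zed} ∩ {Ann, Eve, Jo, Lee, Pat, Tess, Vic, Xiu, Zed} = {Ann, Eve, Jo, Tess, Zed}
… ∩ ⟦left of Vic⟧ = {Ann, Eve, Jo, Tess, Zed} ∩ {Ann, Eve, Hal, Jo, Sam, Tess, Zed} = {Ann, Eve, Jo, Tess, Zed}
… ∩ ⟦above Pat⟧ = {Ann, Eve, Jo, Tess, Zed} ∩ {Ann, Pat, Sam, Tess, Vic, Xiu, Zed} = {Ann, Tess, Zed}
… ∩ ⟦striped⟧ = {Ann, Tess, Zed} ∩ {Ann, Eve, Hal, Jo, Tess, Vic, Xiu, Zed} = {Ann, Tess, Zed}
So ⟦striped driver who admired Pat left of Vic above Pat⟧ = {Ann, Tess, Zed}.

{Ann, Tess, Zed}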